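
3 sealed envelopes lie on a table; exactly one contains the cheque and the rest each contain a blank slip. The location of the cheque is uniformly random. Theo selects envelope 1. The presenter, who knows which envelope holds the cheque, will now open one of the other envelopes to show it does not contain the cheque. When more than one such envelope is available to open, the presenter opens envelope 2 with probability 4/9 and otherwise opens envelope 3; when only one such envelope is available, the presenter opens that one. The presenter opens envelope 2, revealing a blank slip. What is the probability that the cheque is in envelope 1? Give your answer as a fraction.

4/13

Apply Bayes' rule, conditioning on where the cheque actually is.
If it is in envelope 1 (prior 1/3): envelope 2 is available, opened with probability 4/9; weight (1/3)·(4/9) = 4/27.
If it is in envelope 2 (prior 1/3): the presenter opened envelope 2, so this case is ruled out; weight (1/3)·0 = 0.
If it is in envelope 3 (prior 1/3): only envelope 2 is available, probability 1; weight (1/3)·1 = 1/3.
The weights sum to 13/27.
So P(the cheque in envelope 1 | the presenter opened envelope 2) = (4/27) / (13/27) = 4/13.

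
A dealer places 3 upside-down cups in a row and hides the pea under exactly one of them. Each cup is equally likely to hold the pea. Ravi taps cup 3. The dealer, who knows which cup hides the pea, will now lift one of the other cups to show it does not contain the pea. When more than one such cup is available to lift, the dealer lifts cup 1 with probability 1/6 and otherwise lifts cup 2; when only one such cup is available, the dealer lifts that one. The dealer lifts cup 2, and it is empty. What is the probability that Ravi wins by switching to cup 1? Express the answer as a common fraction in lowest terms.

Condition on the true location of the pea.
If it is under cup 1 (prior 1/3): only cup 2 is available, probability 1; weight (1/3)·1 = 1/3.
If it is under cup 2 (prior 1/3): the dealer opened cup 2, so this case is ruled out; weight (1/3)·0 = 0.
If it is under cup 3 (prior 1/3): cup 1 is available but not opened, probability 5/6; weight (1/3)·(5/6) = 5/18.
The weights sum to 11/18.
So P(the pea under cup 1 | the dealer opened cup 2) = (1/3) / (11/18) = 6/11.

6/11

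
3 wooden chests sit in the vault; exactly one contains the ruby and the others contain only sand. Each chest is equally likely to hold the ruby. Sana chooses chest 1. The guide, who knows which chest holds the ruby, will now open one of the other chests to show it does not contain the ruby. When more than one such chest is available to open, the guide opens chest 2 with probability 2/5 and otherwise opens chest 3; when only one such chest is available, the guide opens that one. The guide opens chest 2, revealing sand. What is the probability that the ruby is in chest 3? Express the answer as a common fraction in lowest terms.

Condition on the true location of the ruby.
If it is in chest 1 (prior 1/3): chest 2 is available, opened with probability 2/5; weight (1/3)·(2/5) = 2/15.
If it is in chest 2 (prior 1/3): the guide opened chest 2, so this case is ruled out; weight (1/3)·0 = 0.
If it is in chest 3 (prior 1/3): only chest 2 is available, probability 1; weight (1/3)·1 = 1/3.
The weights sum to 7/15.
So P(the ruby in chest 3 | the guide opened chest 2) = (1/3) / (7/15) = 5/7.

5/7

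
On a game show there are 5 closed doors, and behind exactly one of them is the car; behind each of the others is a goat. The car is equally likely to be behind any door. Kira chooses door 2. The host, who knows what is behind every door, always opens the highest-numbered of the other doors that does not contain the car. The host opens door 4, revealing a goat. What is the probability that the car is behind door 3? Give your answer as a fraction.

0

Condition on the true location of the car.
If it is behind any of doors 1, 2, and 3 (prior 1/5 each): the host would have opened door 5 instead, probability 0; weight (1/5)·0 = 0 each.
If it is behind door 4 (prior 1/5): the host opened door 4, so this case is ruled out; weight (1/5)·0 = 0.
If it is behind door 5 (prior 1/5): door 4 is the highest-numbered option available, probability 1; weight (1/5)·1 = 1/5.
The weights sum to 1/5.
So P(the car behind door 3 | the host opened door 4) = 0 / (1/5) = 0.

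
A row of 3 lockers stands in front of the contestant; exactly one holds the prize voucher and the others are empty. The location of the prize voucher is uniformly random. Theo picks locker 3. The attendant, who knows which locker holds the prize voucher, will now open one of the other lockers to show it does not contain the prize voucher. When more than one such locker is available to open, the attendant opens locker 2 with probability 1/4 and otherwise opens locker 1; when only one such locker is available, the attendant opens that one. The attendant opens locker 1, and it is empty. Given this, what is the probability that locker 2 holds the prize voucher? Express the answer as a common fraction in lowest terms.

Consider each possible location of the prize voucher in turn.
If it is in locker 1 (prior 1/3): the attendant opened locker 1, so this case is ruled out; weight (1/3)·0 = 0.
If it is in locker 2 (prior 1/3): only locker 1 is available, probability 1; weight (1/3)·1 = 1/3.
If it is in locker 3 (prior 1/3): locker 2 is available but not opened, probability 3/4; weight (1/3)·(3/4) = 1/4.
The weights sum to 7/12.
So P(the prize voucher in locker 2 | the attendant opened locker 1) = (1/3) / (7/12) = 4/7.

4/7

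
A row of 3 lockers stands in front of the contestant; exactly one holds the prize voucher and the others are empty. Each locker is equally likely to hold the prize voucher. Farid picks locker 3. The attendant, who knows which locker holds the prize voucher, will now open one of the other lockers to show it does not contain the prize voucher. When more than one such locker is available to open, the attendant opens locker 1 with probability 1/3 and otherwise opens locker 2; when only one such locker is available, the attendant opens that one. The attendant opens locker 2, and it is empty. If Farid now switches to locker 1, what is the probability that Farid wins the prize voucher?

Condition on the true location of the prize voucher.
If it is in locker 1 (prior 1/3): only locker 2 is available, probability 1; weight (1/3)·1 = 1/3.
If it is in locker 2 (prior 1/3): the attendant opened locker 2, so this case is ruled out; weight (1/3)·0 = 0.
If it is in locker 3 (prior 1/3): locker 1 is available but not opened, probability 2/3; weight (1/3)·(2/3) = 2/9.
The weights sum to 5/9.
So P(the prize voucher in locker 1 | the attendant opened locker 2) = (1/3) / (5/9) = 3/5.

3/5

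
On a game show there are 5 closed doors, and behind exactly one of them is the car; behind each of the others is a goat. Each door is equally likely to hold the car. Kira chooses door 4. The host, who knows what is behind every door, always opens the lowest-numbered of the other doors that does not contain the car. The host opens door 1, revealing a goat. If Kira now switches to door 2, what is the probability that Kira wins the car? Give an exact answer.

1/4

Apply Bayes' rule, conditioning on where the car actually is.
If it is behind door 1 (prior 1/5): the host opened door 1, so this case is ruled out; weight (1/5)·0 = 0.
If it is behind any of doors 2, 3, 4, and 5 (prior 1/5 each): door 1 is the lowest-numbered option available, probability 1; weight (1/5)·1 = 1/5 each.
The weights sum to 4/5.
So P(the car behind door 2 | the host opened door 1) = (1/5) / (4/5) = 1/4.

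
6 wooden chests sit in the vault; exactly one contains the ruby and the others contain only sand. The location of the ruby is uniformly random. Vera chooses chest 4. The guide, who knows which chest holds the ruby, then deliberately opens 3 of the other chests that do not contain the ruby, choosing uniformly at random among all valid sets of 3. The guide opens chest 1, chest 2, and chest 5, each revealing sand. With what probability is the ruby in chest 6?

Apply Bayes' rule, conditioning on where the ruby actually is.
If it is in any of chests 1, 2, and 5 (prior 1/6 each): that chest was opened and seen not to hold the prize — ruled out; weight (1/6)·0 = 0 each.
If it is in either of chests 3 and 6 (prior 1/6 each): the guide has 4 equally likely choices, so probability 1/4; weight (1/6)·(1/4) = 1/24 each.
If it is in chest 4 (prior 1/6): the guide has 10 equally likely choices, so probability 1/10; weight (1/6)·(1/10) = 1/60.
The weights sum to 1/10.
So P(the ruby in chest 6 | the guide opened chest 1, chest 2, and chest 5) = (1/24) / (1/10) = 5/12.

5/12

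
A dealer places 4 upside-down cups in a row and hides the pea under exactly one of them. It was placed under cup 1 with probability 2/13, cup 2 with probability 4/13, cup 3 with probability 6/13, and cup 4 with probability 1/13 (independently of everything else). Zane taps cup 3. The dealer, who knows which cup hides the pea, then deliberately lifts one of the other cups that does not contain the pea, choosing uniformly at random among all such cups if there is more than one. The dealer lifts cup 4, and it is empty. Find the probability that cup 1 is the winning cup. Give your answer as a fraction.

1/5

Condition on the true location of the pea.
If it is under cup 1 (prior 2/13): the dealer has 2 equally likely choices, so probability 1/2; weight (2/13)·(1/2) = 1/13.
If it is under cup 2 (prior 4/13): the dealer has 2 equally likely choices, so probability 1/2; weight (4/13)·(1/2) = 2/13.
If it is under cup 3 (prior 6/13): the dealer has 3 equally likely choices, so probability 1/3; weight (6/13)·(1/3) = 2/13.
If it is under cup 4 (prior 1/13): the dealer opened cup 4, so this case is ruled out; weight (1/13)·0 = 0.
The weights sum to 5/13.
So P(the pea under cup 1 | the dealer opened cup 4) = (1/13) / (5/13) = 1/5.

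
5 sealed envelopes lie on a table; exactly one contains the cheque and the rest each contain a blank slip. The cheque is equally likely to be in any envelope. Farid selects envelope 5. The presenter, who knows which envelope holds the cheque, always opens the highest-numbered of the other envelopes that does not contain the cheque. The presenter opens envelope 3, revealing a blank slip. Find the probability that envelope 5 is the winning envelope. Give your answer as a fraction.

0

Apply Bayes' rule, conditioning on where the cheque actually is.
If it is in any of envelopes 1, 2, and 5 (prior 1/5 each): the presenter would have opened envelope 4 instead, probability 0; weight (1/5)·0 = 0 each.
If it is in envelope 3 (prior 1/5): the presenter opened envelope 3, so this case is ruled out; weight (1/5)·0 = 0.
If it is in envelope 4 (prior 1/5): envelope 3 is the highest-numbered option available, probability 1; weight (1/5)·1 = 1/5.
The weights sum to 1/5.
So P(the cheque in envelope 5 | the presenter opened envelope 3) = 0 / (1/5) = 0.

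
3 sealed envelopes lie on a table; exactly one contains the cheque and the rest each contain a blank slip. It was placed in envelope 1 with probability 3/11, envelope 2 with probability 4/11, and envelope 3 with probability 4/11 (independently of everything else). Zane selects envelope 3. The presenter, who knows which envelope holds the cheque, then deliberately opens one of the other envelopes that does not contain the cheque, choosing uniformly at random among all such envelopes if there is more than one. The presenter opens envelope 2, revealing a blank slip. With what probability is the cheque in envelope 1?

Condition on the true location of the cheque.
If it is in envelope 1 (prior 3/11): the presenter has no choice, probability 1; weight (3/11)·1 = 3/11.
If it is in envelope 2 (prior 4/11): the presenter opened envelope 2, so this case is ruled out; weight (4/11)·0 = 0.
If it is in envelope 3 (prior 4/11): the presenter has 2 equally likely choices, so probability 1/2; weight (4/11)·(1/2) = 2/11.
The weights sum to 5/11.
So P(the cheque in envelope 1 | the presenter opened envelope 2) = (3/11) / (5/11) = 3/5.

3/5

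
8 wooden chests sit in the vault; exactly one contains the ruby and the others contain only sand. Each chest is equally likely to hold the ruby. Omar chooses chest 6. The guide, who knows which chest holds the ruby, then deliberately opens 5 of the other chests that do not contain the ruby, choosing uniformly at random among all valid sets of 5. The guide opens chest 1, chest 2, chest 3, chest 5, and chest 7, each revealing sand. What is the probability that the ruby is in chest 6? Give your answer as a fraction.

Apply Bayes' rule, conditioning on where the ruby actually is.
If it is in any of chests 1, 2, 3, 5, and 7 (prior 1/8 each): that chest was opened and seen not to hold the prize — ruled out; weight (1/8)·0 = 0 each.
If it is in either of chests 4 and 8 (prior 1/8 each): the guide has 6 equally likely choices, so probability 1/6; weight (1/8)·(1/6) = 1/48 each.
If it is in chest 6 (prior 1/8): the guide has 21 equally likely choices, so probability 1/21; weight (1/8)·(1/21) = 1/168.
The weights sum to 1/21.
So P(the ruby in chest 6 | the guide opened chest 1, chest 2, chest 3, chest 5, and chest 7) = (1/168) / (1/21) = 1/8.

1/8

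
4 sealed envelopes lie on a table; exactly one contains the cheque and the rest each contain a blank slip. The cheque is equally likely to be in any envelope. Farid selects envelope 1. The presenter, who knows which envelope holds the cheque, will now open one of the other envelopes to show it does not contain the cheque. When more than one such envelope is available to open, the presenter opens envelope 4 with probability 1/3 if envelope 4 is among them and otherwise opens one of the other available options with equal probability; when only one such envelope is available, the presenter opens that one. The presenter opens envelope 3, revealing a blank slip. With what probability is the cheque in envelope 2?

4/9

Condition on the true location of the cheque.
If it is in envelope 1 (prior 1/4): envelope 4 is available but not opened; envelope 3 gets probability (1 − 1/3)/2 = 1/3; weight (1/4)·(1/3) = 1/12.
If it is in envelope 2 (prior 1/4): envelope 4 is available but not opened, probability 2/3; weight (1/4)·(2/3) = 1/6.
If it is in envelope 3 (prior 1/4): the presenter opened envelope 3, so this case is ruled out; weight (1/4)·0 = 0.
If it is in envelope 4 (prior 1/4): envelope 4 holds the prize so is unavailable; the presenter chooses uniformly among the 2 others, probability 1/2; weight (1/4)·(1/2) = 1/8.
The weights sum to 3/8.
So P(the cheque in envelope 2 | the presenter opened envelope 3) = (1/6) / (3/8) = 4/9.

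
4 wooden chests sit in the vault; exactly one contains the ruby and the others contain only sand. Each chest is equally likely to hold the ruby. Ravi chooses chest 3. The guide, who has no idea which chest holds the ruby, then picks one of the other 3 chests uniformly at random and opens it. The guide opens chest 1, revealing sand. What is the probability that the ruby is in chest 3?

Consider each possible location of the ruby in turn.
If it is in chest 1 (prior 1/4): the guide opened chest 1, so this case is ruled out; weight (1/4)·0 = 0.
If it is in any of chests 2, 3, and 4 (prior 1/4 each): the guide picks chest 1 with probability 1/3 regardless, and it is not the prize; weight (1/4)·(1/3) = 1/12 each.
The weights sum to 1/4.
So P(the ruby in chest 3 | the guide opened chest 1) = (1/12) / (1/4) = 1/3.

1/3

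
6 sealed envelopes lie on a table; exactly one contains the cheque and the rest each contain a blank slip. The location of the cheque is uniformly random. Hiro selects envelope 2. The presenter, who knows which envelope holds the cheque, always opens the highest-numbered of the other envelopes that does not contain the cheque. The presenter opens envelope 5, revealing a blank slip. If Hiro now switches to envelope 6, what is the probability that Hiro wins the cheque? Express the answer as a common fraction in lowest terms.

Apply Bayes' rule, conditioning on where the cheque actually is.
If it is in any of envelopes 1, 2, 3, and 4 (prior 1/6 each): the presenter would have opened envelope 6 instead, probability 0; weight (1/6)·0 = 0 each.
If it is in envelope 5 (prior 1/6): the presenter opened envelope 5, so this case is ruled out; weight (1/6)·0 = 0.
If it is in envelope 6 (prior 1/6): envelope 5 is the highest-numbered option available, probability 1; weight (1/6)·1 = 1/6.
The weights sum to 1/6.
So P(the cheque in envelope 6 | the presenter opened envelope 5) = (1/6) / (1/6) = 1.

1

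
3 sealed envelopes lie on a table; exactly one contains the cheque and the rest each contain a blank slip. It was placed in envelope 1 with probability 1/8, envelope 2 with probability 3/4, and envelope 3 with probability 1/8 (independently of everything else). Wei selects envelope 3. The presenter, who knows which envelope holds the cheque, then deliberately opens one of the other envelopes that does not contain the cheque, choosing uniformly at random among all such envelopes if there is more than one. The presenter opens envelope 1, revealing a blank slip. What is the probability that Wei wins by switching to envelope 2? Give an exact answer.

Apply Bayes' rule, conditioning on where the cheque actually is.
If it is in envelope 1 (prior 1/8): the presenter opened envelope 1, so this case is ruled out; weight (1/8)·0 = 0.
If it is in envelope 2 (prior 3/4): the presenter has no choice, probability 1; weight (3/4)·1 = 3/4.
If it is in envelope 3 (prior 1/8): the presenter has 2 equally likely choices, so probability 1/2; weight (1/8)·(1/2) = 1/16.
The weights sum to 13/16.
So P(the cheque in envelope 2 | the presenter opened envelope 1) = (3/4) / (13/16) = 12/13.

12/13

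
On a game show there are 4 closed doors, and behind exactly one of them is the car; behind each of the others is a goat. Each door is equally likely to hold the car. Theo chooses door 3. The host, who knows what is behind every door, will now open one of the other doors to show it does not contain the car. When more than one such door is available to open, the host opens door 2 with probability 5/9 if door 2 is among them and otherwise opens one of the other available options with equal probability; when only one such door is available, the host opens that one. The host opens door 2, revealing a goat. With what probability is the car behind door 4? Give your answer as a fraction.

1/3

Apply Bayes' rule, conditioning on where the car actually is.
If it is behind any of doors 1, 3, and 4 (prior 1/4 each): door 2 is available, opened with probability 5/9; weight (1/4)·(5/9) = 5/36 each.
If it is behind door 2 (prior 1/4): the host opened door 2, so this case is ruled out; weight (1/4)·0 = 0.
The weights sum to 5/12.
So P(the car behind door 4 | the host opened door 2) = (5/36) / (5/12) = 1/3.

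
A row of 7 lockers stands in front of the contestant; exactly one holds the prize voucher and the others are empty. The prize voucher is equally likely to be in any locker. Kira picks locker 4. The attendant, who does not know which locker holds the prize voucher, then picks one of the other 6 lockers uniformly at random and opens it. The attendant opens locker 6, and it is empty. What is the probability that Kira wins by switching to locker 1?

Because the attendant chose which locker to open without knowing where the prize voucher is, the choice is independent of the prize location. Learning that locker 6 does not hold the prize voucher simply rules out that one location and leaves the remaining 6 lockers still equally likely by symmetry.
So P(the prize voucher in locker 1) = 1/6.

1/6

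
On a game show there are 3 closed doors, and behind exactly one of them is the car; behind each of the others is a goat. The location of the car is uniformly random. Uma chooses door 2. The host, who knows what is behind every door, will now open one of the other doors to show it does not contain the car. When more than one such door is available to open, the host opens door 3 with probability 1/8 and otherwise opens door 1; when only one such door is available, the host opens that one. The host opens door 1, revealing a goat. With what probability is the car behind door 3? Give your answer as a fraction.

Condition on the true location of the car.
If it is behind door 1 (prior 1/3): the host opened door 1, so this case is ruled out; weight (1/3)·0 = 0.
If it is behind door 2 (prior 1/3): door 3 is available but not opened, probability 7/8; weight (1/3)·(7/8) = 7/24.
If it is behind door 3 (prior 1/3): only door 1 is available, probability 1; weight (1/3)·1 = 1/3.
The weights sum to 5/8.
So P(the car behind door 3 | the host opened door 1) = (1/3) / (5/8) = 8/15.

8/15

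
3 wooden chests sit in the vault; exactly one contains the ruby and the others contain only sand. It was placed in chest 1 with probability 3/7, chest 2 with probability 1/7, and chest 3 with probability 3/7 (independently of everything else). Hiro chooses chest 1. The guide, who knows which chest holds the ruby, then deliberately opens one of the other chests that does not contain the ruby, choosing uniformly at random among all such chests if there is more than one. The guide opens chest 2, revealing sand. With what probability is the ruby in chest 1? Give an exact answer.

Condition on the true location of the ruby.
If it is in chest 1 (prior 3/7): the guide has 2 equally likely choices, so probability 1/2; weight (3/7)·(1/2) = 3/14.
If it is in chest 2 (prior 1/7): the guide opened chest 2, so this case is ruled out; weight (1/7)·0 = 0.
If it is in chest 3 (prior 3/7): the guide has no choice, probability 1; weight (3/7)·1 = 3/7.
The weights sum to 9/14.
So P(the ruby in chest 1 | the guide opened chest 2) = (3/14) / (9/14) = 1/3.

1/3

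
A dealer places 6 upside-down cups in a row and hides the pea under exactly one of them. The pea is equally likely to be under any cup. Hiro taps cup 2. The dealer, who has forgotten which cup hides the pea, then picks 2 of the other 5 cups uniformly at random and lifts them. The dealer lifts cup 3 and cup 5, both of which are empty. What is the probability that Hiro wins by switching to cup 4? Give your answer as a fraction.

1/4

Because the dealer chose which cups to lift without knowing where the pea is, the choice is independent of the prize location. Learning that none of the 2 opened cups holds the pea simply rules out those 2 locations and leaves the remaining 4 cups still equally likely by symmetry.
So P(the pea under cup 4) = 1/4.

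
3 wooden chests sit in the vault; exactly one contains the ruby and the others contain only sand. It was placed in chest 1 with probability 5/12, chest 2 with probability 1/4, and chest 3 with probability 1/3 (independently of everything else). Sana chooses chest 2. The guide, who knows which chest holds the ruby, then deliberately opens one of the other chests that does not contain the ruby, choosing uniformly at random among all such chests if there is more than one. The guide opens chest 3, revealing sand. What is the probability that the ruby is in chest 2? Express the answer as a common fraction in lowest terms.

Consider each possible location of the ruby in turn.
If it is in chest 1 (prior 5/12): the guide has no choice, probability 1; weight (5/12)·1 = 5/12.
If it is in chest 2 (prior 1/4): the guide has 2 equally likely choices, so probability 1/2; weight (1/4)·(1/2) = 1/8.
If it is in chest 3 (prior 1/3): the guide opened chest 3, so this case is ruled out; weight (1/3)·0 = 0.
The weights sum to 13/24.
So P(the ruby in chest 2 | the guide opened chest 3) = (1/8) / (13/24) = 3/13.

3/13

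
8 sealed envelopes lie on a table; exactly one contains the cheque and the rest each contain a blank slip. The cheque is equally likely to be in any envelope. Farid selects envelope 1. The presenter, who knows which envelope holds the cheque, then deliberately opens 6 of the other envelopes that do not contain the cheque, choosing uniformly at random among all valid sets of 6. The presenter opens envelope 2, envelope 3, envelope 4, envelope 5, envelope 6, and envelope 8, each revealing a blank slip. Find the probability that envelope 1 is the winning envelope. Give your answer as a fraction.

1/8

Apply Bayes' rule, conditioning on where the cheque actually is.
If it is in envelope 1 (prior 1/8): the presenter has 7 equally likely choices, so probability 1/7; weight (1/8)·(1/7) = 1/56.
If it is in any of envelopes 2, 3, 4, 5, 6, and 8 (prior 1/8 each): that envelope was opened and seen not to hold the prize — ruled out; weight (1/8)·0 = 0 each.
If it is in envelope 7 (prior 1/8): the presenter has no choice, probability 1; weight (1/8)·1 = 1/8.
The weights sum to 1/7.
So P(the cheque in envelope 1 | the presenter opened envelope 2, envelope 3, envelope 4, envelope 5, envelope 6, and envelope 8) = (1/56) / (1/7) = 1/8.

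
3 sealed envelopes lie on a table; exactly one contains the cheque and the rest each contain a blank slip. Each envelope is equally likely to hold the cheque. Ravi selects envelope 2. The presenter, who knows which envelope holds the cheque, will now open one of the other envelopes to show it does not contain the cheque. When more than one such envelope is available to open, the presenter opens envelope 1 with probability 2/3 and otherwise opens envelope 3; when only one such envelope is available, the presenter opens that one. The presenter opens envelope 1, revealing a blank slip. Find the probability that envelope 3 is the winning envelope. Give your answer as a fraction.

3/5

Consider each possible location of the cheque in turn.
If it is in envelope 1 (prior 1/3): the presenter opened envelope 1, so this case is ruled out; weight (1/3)·0 = 0.
If it is in envelope 2 (prior 1/3): envelope 1 is available, opened with probability 2/3; weight (1/3)·(2/3) = 2/9.
If it is in envelope 3 (prior 1/3): only envelope 1 is available, probability 1; weight (1/3)·1 = 1/3.
The weights sum to 5/9.
So P(the cheque in envelope 3 | the presenter opened envelope 1) = (1/3) / (5/9) = 3/5.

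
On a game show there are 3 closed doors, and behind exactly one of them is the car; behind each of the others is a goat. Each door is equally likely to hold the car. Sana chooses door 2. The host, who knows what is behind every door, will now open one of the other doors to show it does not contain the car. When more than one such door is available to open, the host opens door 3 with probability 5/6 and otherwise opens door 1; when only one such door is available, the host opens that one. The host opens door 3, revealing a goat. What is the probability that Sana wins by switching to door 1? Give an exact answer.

Condition on the true location of the car.
If it is behind door 1 (prior 1/3): only door 3 is available, probability 1; weight (1/3)·1 = 1/3.
If it is behind door 2 (prior 1/3): door 3 is available, opened with probability 5/6; weight (1/3)·(5/6) = 5/18.
If it is behind door 3 (prior 1/3): the host opened door 3, so this case is ruled out; weight (1/3)·0 = 0.
The weights sum to 11/18.
So P(the car behind door 1 | the host opened door 3) = (1/3) / (11/18) = 6/11.

6/11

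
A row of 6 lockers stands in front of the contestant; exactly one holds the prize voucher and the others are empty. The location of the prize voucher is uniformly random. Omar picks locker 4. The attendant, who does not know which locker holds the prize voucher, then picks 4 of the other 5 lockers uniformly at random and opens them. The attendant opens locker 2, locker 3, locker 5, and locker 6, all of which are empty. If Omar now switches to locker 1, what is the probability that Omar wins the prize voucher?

Consider each possible location of the prize voucher in turn.
If it is in either of lockers 1 and 4 (prior 1/6 each): the attendant picks exactly this set with probability 1/5 regardless, and none is the prize; weight (1/6)·(1/5) = 1/30 each.
If it is in any of lockers 2, 3, 5, and 6 (prior 1/6 each): that locker was opened and seen not to hold the prize — ruled out; weight (1/6)·0 = 0 each.
The weights sum to 1/15.
So P(the prize voucher in locker 1 | the attendant opened locker 2, locker 3, locker 5, and locker 6) = (1/30) / (1/15) = 1/2.

1/2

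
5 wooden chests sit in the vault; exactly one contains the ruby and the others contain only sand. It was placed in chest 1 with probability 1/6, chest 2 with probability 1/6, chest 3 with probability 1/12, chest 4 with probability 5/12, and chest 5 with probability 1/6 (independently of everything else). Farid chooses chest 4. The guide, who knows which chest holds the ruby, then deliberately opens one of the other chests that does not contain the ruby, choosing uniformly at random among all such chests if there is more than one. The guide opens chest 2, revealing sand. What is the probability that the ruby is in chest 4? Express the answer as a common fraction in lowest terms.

Consider each possible location of the ruby in turn.
If it is in either of chests 1 and 5 (prior 1/6 each): the guide has 3 equally likely choices, so probability 1/3; weight (1/6)·(1/3) = 1/18 each.
If it is in chest 2 (prior 1/6): the guide opened chest 2, so this case is ruled out; weight (1/6)·0 = 0.
If it is in chest 3 (prior 1/12): the guide has 3 equally likely choices, so probability 1/3; weight (1/12)·(1/3) = 1/36.
If it is in chest 4 (prior 5/12): the guide has 4 equally likely choices, so probability 1/4; weight (5/12)·(1/4) = 5/48.
The weights sum to 35/144.
So P(the ruby in chest 4 | the guide opened chest 2) = (5/48) / (35/144) = 3/7.

3/7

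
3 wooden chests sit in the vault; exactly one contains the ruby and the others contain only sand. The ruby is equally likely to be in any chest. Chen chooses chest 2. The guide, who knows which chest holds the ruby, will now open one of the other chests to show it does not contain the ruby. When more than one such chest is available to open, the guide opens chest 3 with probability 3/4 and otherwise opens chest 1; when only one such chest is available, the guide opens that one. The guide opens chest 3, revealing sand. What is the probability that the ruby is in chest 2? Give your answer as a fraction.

Condition on the true location of the ruby.
If it is in chest 1 (prior 1/3): only chest 3 is available, probability 1; weight (1/3)·1 = 1/3.
If it is in chest 2 (prior 1/3): chest 3 is available, opened with probability 3/4; weight (1/3)·(3/4) = 1/4.
If it is in chest 3 (prior 1/3): the guide opened chest 3, so this case is ruled out; weight (1/3)·0 = 0.
The weights sum to 7/12.
So P(the ruby in chest 2 | the guide opened chest 3) = (1/4) / (7/12) = 3/7.

3/7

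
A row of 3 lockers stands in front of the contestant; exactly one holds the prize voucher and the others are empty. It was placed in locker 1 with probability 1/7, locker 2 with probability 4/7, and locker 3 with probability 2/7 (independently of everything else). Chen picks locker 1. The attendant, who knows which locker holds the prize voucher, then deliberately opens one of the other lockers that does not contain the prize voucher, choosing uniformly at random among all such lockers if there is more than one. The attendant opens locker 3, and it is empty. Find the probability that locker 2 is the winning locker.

8/9

Condition on the true location of the prize voucher.
If it is in locker 1 (prior 1/7): the attendant has 2 equally likely choices, so probability 1/2; weight (1/7)·(1/2) = 1/14.
If it is in locker 2 (prior 4/7): the attendant has no choice, probability 1; weight (4/7)·1 = 4/7.
If it is in locker 3 (prior 2/7): the attendant opened locker 3, so this case is ruled out; weight (2/7)·0 = 0.
The weights sum to 9/14.
So P(the prize voucher in locker 2 | the attendant opened locker 3) = (4/7) / (9/14) = 8/9.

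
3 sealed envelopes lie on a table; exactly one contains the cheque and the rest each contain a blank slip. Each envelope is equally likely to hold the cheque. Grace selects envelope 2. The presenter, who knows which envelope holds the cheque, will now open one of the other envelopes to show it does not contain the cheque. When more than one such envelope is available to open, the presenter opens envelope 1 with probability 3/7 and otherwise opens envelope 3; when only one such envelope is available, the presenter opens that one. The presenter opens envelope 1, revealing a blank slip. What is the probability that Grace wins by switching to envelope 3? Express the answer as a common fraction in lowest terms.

7/10

Consider each possible location of the cheque in turn.
If it is in envelope 1 (prior 1/3): the presenter opened envelope 1, so this case is ruled out; weight (1/3)·0 = 0.
If it is in envelope 2 (prior 1/3): envelope 1 is available, opened with probability 3/7; weight (1/3)·(3/7) = 1/7.
If it is in envelope 3 (prior 1/3): only envelope 1 is available, probability 1; weight (1/3)·1 = 1/3.
The weights sum to 10/21.
So P(the cheque in envelope 3 | the presenter opened envelope 1) = (1/3) / (10/21) = 7/10.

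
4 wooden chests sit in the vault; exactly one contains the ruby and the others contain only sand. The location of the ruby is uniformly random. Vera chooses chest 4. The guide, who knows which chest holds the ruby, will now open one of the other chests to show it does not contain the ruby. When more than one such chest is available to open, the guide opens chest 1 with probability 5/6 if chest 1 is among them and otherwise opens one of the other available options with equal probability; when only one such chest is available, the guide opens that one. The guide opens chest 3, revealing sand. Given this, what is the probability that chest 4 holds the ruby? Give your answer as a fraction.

1/9

Apply Bayes' rule, conditioning on where the ruby actually is.
If it is in chest 1 (prior 1/4): chest 1 holds the prize so is unavailable; the guide chooses uniformly among the 2 others, probability 1/2; weight (1/4)·(1/2) = 1/8.
If it is in chest 2 (prior 1/4): chest 1 is available but not opened, probability 1/6; weight (1/4)·(1/6) = 1/24.
If it is in chest 3 (prior 1/4): the guide opened chest 3, so this case is ruled out; weight (1/4)·0 = 0.
If it is in chest 4 (prior 1/4): chest 1 is available but not opened; chest 3 gets probability (1 − 5/6)/2 = 1/12; weight (1/4)·(1/12) = 1/48.
The weights sum to 3/16.
So P(the ruby in chest 4 | the guide opened chest 3) = (1/48) / (3/16) = 1/9.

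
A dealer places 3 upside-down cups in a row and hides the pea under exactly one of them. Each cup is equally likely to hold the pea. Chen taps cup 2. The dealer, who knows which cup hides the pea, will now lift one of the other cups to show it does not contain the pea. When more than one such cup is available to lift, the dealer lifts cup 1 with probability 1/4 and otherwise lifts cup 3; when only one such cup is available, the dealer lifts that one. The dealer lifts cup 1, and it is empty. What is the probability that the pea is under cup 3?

4/5

Apply Bayes' rule, conditioning on where the pea actually is.
If it is under cup 1 (prior 1/3): the dealer opened cup 1, so this case is ruled out; weight (1/3)·0 = 0.
If it is under cup 2 (prior 1/3): cup 1 is available, opened with probability 1/4; weight (1/3)·(1/4) = 1/12.
If it is under cup 3 (prior 1/3): only cup 1 is available, probability 1; weight (1/3)·1 = 1/3.
The weights sum to 5/12.
So P(the pea under cup 3 | the dealer opened cup 1) = (1/3) / (5/12) = 4/5.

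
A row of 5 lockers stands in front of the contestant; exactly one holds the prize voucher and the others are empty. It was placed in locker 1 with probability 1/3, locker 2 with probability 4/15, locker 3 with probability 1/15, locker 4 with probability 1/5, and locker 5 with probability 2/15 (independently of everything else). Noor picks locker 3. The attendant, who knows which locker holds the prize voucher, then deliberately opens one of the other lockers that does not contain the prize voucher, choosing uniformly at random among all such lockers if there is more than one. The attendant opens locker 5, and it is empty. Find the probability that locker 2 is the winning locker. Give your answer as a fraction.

Consider each possible location of the prize voucher in turn.
If it is in locker 1 (prior 1/3): the attendant has 3 equally likely choices, so probability 1/3; weight (1/3)·(1/3) = 1/9.
If it is in locker 2 (prior 4/15): the attendant has 3 equally likely choices, so probability 1/3; weight (4/15)·(1/3) = 4/45.
If it is in locker 3 (prior 1/15): the attendant has 4 equally likely choices, so probability 1/4; weight (1/15)·(1/4) = 1/60.
If it is in locker 4 (prior 1/5): the attendant has 3 equally likely choices, so probability 1/3; weight (1/5)·(1/3) = 1/15.
If it is in locker 5 (prior 2/15): the attendant opened locker 5, so this case is ruled out; weight (2/15)·0 = 0.
The weights sum to 17/60.
So P(the prize voucher in locker 2 | the attendant opened locker 5) = (4/45) / (17/60) = 16/51.

16/51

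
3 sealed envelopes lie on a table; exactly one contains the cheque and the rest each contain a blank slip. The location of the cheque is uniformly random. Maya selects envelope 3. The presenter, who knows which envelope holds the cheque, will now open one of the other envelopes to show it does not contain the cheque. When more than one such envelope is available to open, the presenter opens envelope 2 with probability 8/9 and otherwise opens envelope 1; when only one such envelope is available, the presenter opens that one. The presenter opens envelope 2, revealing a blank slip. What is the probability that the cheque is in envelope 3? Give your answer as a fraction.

8/17

Condition on the true location of the cheque.
If it is in envelope 1 (prior 1/3): only envelope 2 is available, probability 1; weight (1/3)·1 = 1/3.
If it is in envelope 2 (prior 1/3): the presenter opened envelope 2, so this case is ruled out; weight (1/3)·0 = 0.
If it is in envelope 3 (prior 1/3): envelope 2 is available, opened with probability 8/9; weight (1/3)·(8/9) = 8/27.
The weights sum to 17/27.
So P(the cheque in envelope 3 | the presenter opened envelope 2) = (8/27) / (17/27) = 8/17.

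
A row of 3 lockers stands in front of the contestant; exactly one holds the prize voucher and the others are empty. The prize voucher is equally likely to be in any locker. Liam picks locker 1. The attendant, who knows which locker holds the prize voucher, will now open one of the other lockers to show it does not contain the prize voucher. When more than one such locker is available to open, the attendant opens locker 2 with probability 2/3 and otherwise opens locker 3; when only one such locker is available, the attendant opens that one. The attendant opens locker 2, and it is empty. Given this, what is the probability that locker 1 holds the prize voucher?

Condition on the true location of the prize voucher.
If it is in locker 1 (prior 1/3): locker 2 is available, opened with probability 2/3; weight (1/3)·(2/3) = 2/9.
If it is in locker 2 (prior 1/3): the attendant opened locker 2, so this case is ruled out; weight (1/3)·0 = 0.
If it is in locker 3 (prior 1/3): only locker 2 is available, probability 1; weight (1/3)·1 = 1/3.
The weights sum to 5/9.
So P(the prize voucher in locker 1 | the attendant opened locker 2) = (2/9) / (5/9) = 2/5.

2/5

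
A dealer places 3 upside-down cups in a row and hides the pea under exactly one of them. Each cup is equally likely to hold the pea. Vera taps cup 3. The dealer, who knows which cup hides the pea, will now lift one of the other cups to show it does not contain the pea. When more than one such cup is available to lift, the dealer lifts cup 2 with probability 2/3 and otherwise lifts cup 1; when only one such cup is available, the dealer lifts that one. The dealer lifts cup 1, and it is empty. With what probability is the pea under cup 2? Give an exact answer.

3/4

Condition on the true location of the pea.
If it is under cup 1 (prior 1/3): the dealer opened cup 1, so this case is ruled out; weight (1/3)·0 = 0.
If it is under cup 2 (prior 1/3): only cup 1 is available, probability 1; weight (1/3)·1 = 1/3.
If it is under cup 3 (prior 1/3): cup 2 is available but not opened, probability 1/3; weight (1/3)·(1/3) = 1/9.
The weights sum to 4/9.
So P(the pea under cup 2 | the dealer opened cup 1) = (1/3) / (4/9) = 3/4.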